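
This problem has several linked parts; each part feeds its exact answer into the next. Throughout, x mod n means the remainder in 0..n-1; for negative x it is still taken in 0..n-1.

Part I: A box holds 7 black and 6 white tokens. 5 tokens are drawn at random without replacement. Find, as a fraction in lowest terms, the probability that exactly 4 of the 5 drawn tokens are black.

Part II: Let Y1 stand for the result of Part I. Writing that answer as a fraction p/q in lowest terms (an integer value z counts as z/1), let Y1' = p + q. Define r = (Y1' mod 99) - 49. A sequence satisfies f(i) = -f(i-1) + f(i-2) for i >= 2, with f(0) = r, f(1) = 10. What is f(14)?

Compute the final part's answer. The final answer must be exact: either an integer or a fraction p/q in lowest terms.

-14255

Part I: total draws C(13,5) = 1287; favorable C(7,4)*C(6,1) = 210; P = 70/429; answer 70/429
Part II: Y1 = 70/429; threaded value p + q = 499; r = -45; f(2) = -1*(10) + 1*(-45) = -55; iterating: f(2)=-55, f(3)=65, f(4)=-120, f(5)=185, f(6)=-305, f(7)=490, f(8)=-795, f(9)=1285, f(10)=-2080, f(11)=3365, f(12)=-5445, f(13)=8810, f(14)=-14255; answer -14255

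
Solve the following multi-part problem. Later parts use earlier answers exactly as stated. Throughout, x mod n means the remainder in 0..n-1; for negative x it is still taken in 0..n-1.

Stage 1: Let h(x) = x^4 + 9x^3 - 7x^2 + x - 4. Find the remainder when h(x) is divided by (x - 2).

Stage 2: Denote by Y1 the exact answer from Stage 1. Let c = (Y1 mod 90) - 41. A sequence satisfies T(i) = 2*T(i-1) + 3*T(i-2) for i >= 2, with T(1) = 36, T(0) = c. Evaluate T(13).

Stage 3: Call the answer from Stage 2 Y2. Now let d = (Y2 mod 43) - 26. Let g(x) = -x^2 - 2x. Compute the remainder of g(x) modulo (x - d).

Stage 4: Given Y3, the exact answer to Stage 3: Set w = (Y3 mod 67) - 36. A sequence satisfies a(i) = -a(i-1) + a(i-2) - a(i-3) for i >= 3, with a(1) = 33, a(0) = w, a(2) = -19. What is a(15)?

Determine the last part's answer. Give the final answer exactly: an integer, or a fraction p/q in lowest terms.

59224

Stage 1: remainder = value at the root: 1*(2)^4 + 9*(2)^3 - 7*(2)^2 + 1*(2)^1 - 4 = (16) + (72) + (-28) + (2) + (-4) = 58; answer 58
Stage 2: Y1 = 58; c = 17; T(2) = 2*(36) + 3*(17) = 123; iterating: T(2)=123, T(3)=354, T(4)=1077, T(5)=3216, T(6)=9663, T(7)=28974, T(8)=86937, T(9)=260796, T(10)=782403, T(11)=2347194, T(12)=7041597, T(13)=21124776; answer 21124776
Stage 3: Y2 = 21124776; d = 11; remainder = value at the root: -1*(11)^2 - 2*(11)^1 = (-121) + (-22) = -143; answer -143
Stage 4: Y3 = -143; w = 22; a(3) = -1*(-19) + 1*(33) - 1*(22) = 30; iterating: a(3)=30, a(4)=-82, a(5)=131, a(6)=-243, a(7)=456, a(8)=-830, a(9)=1529, a(10)=-2815, a(11)=5174, a(12)=-9518, a(13)=17507, a(14)=-32199, a(15)=59224; answer 59224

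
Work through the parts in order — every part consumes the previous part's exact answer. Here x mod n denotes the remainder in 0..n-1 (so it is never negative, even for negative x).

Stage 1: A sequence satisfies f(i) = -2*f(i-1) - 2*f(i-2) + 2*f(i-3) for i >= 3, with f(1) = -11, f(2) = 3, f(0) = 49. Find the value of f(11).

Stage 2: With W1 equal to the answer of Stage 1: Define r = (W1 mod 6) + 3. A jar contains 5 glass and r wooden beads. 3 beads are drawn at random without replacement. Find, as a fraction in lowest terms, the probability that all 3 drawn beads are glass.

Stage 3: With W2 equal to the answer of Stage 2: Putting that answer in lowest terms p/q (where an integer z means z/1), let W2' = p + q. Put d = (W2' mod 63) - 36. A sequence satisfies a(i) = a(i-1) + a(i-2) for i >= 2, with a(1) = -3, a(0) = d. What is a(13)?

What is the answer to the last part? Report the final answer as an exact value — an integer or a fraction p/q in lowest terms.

Stage 1: f(3) = -2*(3) - 2*(-11) + 2*(49) = 114; iterating: f(3)=114, f(4)=-256, f(5)=290, f(6)=160, f(7)=-1412, f(8)=3084, f(9)=-3024, f(10)=-2944, f(11)=18104; answer 18104
Stage 2: W1 = 18104; r = 5; total draws C(10,3) = 120; favorable C(5,3) = 10; P = 1/12; answer 1/12
Stage 3: W2 = 1/12; threaded value p + q = 13; d = -23; a(2) = 1*(-3) + 1*(-23) = -26; iterating: a(2)=-26, a(3)=-29, a(4)=-55, a(5)=-84, a(6)=-139, a(7)=-223, a(8)=-362, a(9)=-585, a(10)=-947, a(11)=-1532, a(12)=-2479, a(13)=-4011; answer -4011

-4011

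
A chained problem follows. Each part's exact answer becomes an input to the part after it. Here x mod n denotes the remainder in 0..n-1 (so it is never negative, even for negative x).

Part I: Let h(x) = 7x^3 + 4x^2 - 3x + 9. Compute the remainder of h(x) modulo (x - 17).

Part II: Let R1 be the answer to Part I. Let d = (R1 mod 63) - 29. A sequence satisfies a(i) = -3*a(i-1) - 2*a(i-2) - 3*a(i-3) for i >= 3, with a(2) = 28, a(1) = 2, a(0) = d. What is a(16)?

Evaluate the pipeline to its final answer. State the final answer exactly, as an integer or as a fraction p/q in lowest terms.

33328732

Part I: remainder = value at the root: 7*(17)^3 + 4*(17)^2 - 3*(17)^1 + 9 = (34391) + (1156) + (-51) + (9) = 35505; answer 35505
Part II: R1 = 35505; d = 7; a(3) = -3*(28) - 2*(2) - 3*(7) = -109; iterating: a(3)=-109, a(4)=265, a(5)=-661, a(6)=1780, a(7)=-4813, a(8)=12862, a(9)=-34300, a(10)=91615, a(11)=-244831, a(12)=654163, a(13)=-1747672, a(14)=4669183, a(15)=-12474694, a(16)=33328732; answer 33328732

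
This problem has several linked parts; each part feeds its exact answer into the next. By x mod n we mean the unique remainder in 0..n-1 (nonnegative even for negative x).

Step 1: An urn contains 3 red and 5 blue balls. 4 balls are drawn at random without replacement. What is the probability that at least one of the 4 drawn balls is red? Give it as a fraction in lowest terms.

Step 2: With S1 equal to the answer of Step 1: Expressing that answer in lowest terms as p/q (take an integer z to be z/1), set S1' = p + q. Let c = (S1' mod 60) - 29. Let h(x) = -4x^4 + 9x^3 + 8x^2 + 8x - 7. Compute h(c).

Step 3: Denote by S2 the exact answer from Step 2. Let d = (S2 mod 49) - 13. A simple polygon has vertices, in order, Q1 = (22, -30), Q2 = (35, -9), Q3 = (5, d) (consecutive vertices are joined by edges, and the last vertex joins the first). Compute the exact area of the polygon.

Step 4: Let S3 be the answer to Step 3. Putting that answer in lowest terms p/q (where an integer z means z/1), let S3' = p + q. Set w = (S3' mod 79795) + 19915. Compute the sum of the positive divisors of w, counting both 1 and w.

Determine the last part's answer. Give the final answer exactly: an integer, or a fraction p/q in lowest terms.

Step 1: total draws C(8,4) = 70; complement C(5,4) = 5; favorable 70 - 5 = 65; P = 13/14; answer 13/14
Step 2: S1 = 13/14; threaded value p + q = 27; c = -2; -4*(-2)^4 + 9*(-2)^3 + 8*(-2)^2 + 8*(-2)^1 - 7 = (-64) + (-72) + (32) + (-16) + (-7) = -127; answer -127
Step 3: S2 = -127; d = 7; cross terms: (22*-9 - 35*-30)=852, (35*7 - 5*-9)=290, (5*-30 - 22*7)=-304; twice the area = |838| = 838; area = 419; answer 419
Step 4: S3 = 419; threaded value p + q = 420; w = 20335; 20335 = 5 * 7^2 * 83; sigma = (1 + 5) * (1 + 7 + 49) * (1 + 83) = 6 * 57 * 84 = 28728; answer 28728

28728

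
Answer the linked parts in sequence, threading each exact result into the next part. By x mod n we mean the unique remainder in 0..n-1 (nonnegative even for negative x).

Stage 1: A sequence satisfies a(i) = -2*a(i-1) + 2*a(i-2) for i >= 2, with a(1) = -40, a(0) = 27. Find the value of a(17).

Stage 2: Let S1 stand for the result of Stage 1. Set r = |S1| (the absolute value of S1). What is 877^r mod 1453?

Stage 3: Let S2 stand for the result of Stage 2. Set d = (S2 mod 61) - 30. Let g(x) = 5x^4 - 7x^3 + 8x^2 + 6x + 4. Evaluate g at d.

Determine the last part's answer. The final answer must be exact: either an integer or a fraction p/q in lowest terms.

128860

Stage 1: a(2) = -2*(-40) + 2*(27) = 134; iterating: a(2)=134, a(3)=-348, a(4)=964, a(5)=-2624, a(6)=7176, a(7)=-19600, a(8)=53552, a(9)=-146304, a(10)=399712, a(11)=-1092032, a(12)=2983488, a(13)=-8151040, a(14)=22269056, a(15)=-60840192, a(16)=166218496, a(17)=-454117376; answer -454117376
Stage 2: S1 = -454117376; r = 454117376; squarings mod 1453: 877^1=877, 877^2=492, 877^4=866, 877^8=208, 877^16=1127, 877^32=207, 877^64=712, 877^128=1300, 877^256=161, 877^512=1220, 877^1024=528, 877^2048=1261, 877^4096=539, 877^8192=1374, 877^16384=429, 877^32768=963, 877^65536=355, 877^131072=1067, 877^262144=790, 877^524288=763, 877^1048576=969, 877^2097152=323, 877^4194304=1166, 877^8388608=1001, 877^16777216=884, 877^33554432=1195, 877^67108864=1179, 877^134217728=973, 877^268435456=826; 877^454117376 = 877^2048 * 877^16384 * 877^65536 * 877^1048576 * 877^16777216 * 877^33554432 * 877^134217728 * 877^268435456 = 1019 (mod 1453); answer 1019
Stage 3: S2 = 1019; d = 13; 5*(13)^4 - 7*(13)^3 + 8*(13)^2 + 6*(13)^1 + 4 = (142805) + (-15379) + (1352) + (78) + (4) = 128860; answer 128860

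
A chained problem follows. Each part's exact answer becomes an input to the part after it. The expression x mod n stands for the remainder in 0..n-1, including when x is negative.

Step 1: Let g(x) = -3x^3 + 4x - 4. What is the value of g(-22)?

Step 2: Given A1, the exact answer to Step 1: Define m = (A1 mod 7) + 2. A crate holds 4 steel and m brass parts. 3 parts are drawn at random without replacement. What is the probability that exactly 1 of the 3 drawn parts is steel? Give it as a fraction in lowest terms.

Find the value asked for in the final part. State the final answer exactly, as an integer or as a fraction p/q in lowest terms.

3/7

Step 1: -3*(-22)^3 + 4*(-22)^1 - 4 = (31944) + (-88) + (-4) = 31852; answer 31852
Step 2: A1 = 31852; m = 4; total draws C(8,3) = 56; favorable C(4,1)*C(4,2) = 24; P = 3/7; answer 3/7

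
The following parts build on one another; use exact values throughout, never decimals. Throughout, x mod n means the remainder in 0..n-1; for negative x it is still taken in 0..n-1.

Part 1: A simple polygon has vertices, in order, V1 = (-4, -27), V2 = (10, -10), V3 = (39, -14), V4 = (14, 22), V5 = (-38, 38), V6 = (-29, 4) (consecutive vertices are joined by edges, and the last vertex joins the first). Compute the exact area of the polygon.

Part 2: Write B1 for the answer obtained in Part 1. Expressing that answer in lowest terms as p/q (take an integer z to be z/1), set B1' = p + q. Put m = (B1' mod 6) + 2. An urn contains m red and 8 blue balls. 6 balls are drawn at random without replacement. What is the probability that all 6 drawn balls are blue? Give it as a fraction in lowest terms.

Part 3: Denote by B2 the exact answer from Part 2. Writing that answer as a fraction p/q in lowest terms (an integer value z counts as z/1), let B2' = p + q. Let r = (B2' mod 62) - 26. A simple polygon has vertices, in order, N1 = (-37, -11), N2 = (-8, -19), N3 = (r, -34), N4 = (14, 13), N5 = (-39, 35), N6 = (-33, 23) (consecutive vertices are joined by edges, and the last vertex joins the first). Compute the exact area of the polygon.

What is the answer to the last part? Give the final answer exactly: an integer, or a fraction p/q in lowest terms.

2092

Part 1: cross terms: (-4*-10 - 10*-27)=310, (10*-14 - 39*-10)=250, (39*22 - 14*-14)=1054, (14*38 - -38*22)=1368, (-38*4 - -29*38)=950, (-29*-27 - -4*4)=799; twice the area = |4731| = 4731; area = 4731/2; answer 4731/2
Part 2: B1 = 4731/2; threaded value p + q = 4733; m = 7; total draws C(15,6) = 5005; favorable C(8,6) = 28; P = 4/715; answer 4/715
Part 3: B2 = 4/715; threaded value p + q = 719; r = 11; cross terms: (-37*-19 - -8*-11)=615, (-8*-34 - 11*-19)=481, (11*13 - 14*-34)=619, (14*35 - -39*13)=997, (-39*23 - -33*35)=258, (-33*-11 - -37*23)=1214; twice the area = |4184| = 4184; area = 2092; answer 2092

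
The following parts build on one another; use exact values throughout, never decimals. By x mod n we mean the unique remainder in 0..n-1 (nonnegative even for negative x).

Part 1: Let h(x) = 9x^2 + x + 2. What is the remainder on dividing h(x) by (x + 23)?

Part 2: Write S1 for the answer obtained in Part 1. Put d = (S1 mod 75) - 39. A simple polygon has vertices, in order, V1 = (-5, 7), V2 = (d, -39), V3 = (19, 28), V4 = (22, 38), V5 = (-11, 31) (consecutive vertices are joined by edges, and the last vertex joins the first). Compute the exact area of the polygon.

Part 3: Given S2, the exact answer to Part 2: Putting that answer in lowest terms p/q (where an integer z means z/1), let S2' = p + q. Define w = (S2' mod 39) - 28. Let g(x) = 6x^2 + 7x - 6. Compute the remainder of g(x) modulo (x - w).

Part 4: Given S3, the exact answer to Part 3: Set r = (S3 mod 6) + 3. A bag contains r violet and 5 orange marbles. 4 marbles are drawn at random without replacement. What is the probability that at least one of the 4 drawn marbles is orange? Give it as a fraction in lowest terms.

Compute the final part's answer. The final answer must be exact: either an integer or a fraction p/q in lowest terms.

Part 1: remainder = value at the root: 9*(-23)^2 + 1*(-23)^1 + 2 = (4761) + (-23) + (2) = 4740; answer 4740
Part 2: S1 = 4740; d = -24; cross terms: (-5*-39 - -24*7)=363, (-24*28 - 19*-39)=69, (19*38 - 22*28)=106, (22*31 - -11*38)=1100, (-11*7 - -5*31)=78; twice the area = |1716| = 1716; area = 858; answer 858
Part 3: S2 = 858; threaded value p + q = 859; w = -27; remainder = value at the root: 6*(-27)^2 + 7*(-27)^1 - 6 = (4374) + (-189) + (-6) = 4179; answer 4179
Part 4: S3 = 4179; r = 6; total draws C(11,4) = 330; complement C(6,4) = 15; favorable 330 - 15 = 315; P = 21/22; answer 21/22

21/22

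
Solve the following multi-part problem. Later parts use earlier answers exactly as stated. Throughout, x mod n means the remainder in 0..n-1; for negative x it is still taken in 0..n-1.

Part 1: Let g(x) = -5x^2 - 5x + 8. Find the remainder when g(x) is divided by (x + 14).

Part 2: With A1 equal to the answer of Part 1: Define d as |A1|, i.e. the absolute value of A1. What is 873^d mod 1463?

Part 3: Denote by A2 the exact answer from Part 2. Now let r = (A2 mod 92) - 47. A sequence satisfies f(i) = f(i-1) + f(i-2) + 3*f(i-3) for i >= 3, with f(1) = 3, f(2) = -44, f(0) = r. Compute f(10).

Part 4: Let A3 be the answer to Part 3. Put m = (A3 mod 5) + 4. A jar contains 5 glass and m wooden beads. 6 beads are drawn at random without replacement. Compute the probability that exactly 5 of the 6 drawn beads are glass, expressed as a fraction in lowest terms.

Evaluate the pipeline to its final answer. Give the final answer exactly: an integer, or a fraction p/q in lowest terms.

1/77

Part 1: remainder = value at the root: -5*(-14)^2 - 5*(-14)^1 + 8 = (-980) + (70) + (8) = -902; answer -902
Part 2: A1 = -902; d = 902; squarings mod 1463: 873^1=873, 873^2=1369, 873^4=58, 873^8=438, 873^16=191, 873^32=1369, 873^64=58, 873^128=438, 873^256=191, 873^512=1369; 873^902 = 873^2 * 873^4 * 873^128 * 873^256 * 873^512 = 1369 (mod 1463); answer 1369
Part 3: A2 = 1369; r = 34; f(3) = 1*(-44) + 1*(3) + 3*(34) = 61; iterating: f(3)=61, f(4)=26, f(5)=-45, f(6)=164, f(7)=197, f(8)=226, f(9)=915, f(10)=1732; answer 1732
Part 4: A3 = 1732; m = 6; total draws C(11,6) = 462; favorable C(5,5)*C(6,1) = 6; P = 1/77; answer 1/77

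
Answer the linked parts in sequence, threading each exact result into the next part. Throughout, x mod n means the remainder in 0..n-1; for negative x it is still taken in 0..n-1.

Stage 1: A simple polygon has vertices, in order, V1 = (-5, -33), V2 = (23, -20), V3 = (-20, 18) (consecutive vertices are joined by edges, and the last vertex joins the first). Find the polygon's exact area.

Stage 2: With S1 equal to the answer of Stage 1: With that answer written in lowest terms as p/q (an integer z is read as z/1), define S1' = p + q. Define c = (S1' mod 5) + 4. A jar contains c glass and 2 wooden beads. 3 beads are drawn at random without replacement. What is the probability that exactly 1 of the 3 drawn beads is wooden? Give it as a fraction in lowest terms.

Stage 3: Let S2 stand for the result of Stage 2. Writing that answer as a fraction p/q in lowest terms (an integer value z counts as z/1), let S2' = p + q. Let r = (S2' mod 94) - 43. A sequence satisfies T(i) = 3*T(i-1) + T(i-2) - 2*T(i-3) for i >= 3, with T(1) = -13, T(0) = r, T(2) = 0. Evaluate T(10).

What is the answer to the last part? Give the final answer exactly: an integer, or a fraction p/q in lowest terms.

Stage 1: cross terms: (-5*-20 - 23*-33)=859, (23*18 - -20*-20)=14, (-20*-33 - -5*18)=750; twice the area = |1623| = 1623; area = 1623/2; answer 1623/2
Stage 2: S1 = 1623/2; threaded value p + q = 1625; c = 4; total draws C(6,3) = 20; favorable C(2,1)*C(4,2) = 12; P = 3/5; answer 3/5
Stage 3: S2 = 3/5; threaded value p + q = 8; r = -35; T(3) = 3*(0) + 1*(-13) - 2*(-35) = 57; iterating: T(3)=57, T(4)=197, T(5)=648, T(6)=2027, T(7)=6335, T(8)=19736, T(9)=61489, T(10)=191533; answer 191533

191533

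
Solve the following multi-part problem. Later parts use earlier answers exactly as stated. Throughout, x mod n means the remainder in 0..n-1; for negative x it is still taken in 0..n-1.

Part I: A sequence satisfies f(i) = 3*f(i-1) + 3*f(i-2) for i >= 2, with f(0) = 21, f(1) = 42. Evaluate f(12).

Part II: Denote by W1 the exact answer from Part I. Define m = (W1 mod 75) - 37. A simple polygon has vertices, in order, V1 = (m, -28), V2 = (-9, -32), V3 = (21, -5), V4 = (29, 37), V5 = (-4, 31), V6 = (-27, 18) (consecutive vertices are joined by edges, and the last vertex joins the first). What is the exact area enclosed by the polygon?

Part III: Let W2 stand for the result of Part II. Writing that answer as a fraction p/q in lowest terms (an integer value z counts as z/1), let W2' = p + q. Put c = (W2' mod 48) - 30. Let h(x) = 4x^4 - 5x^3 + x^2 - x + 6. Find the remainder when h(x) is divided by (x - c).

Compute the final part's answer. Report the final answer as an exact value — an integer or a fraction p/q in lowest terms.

1641281

Part I: f(2) = 3*(42) + 3*(21) = 189; iterating: f(2)=189, f(3)=693, f(4)=2646, f(5)=10017, f(6)=37989, f(7)=144018, f(8)=546021, f(9)=2070117, f(10)=7848414, f(11)=29755593, f(12)=112812021; answer 112812021
Part II: W1 = 112812021; m = -16; cross terms: (-16*-32 - -9*-28)=260, (-9*-5 - 21*-32)=717, (21*37 - 29*-5)=922, (29*31 - -4*37)=1047, (-4*18 - -27*31)=765, (-27*-28 - -16*18)=1044; twice the area = |4755| = 4755; area = 4755/2; answer 4755/2
Part III: W2 = 4755/2; threaded value p + q = 4757; c = -25; remainder = value at the root: 4*(-25)^4 - 5*(-25)^3 + 1*(-25)^2 - 1*(-25)^1 + 6 = (1562500) + (78125) + (625) + (25) + (6) = 1641281; answer 1641281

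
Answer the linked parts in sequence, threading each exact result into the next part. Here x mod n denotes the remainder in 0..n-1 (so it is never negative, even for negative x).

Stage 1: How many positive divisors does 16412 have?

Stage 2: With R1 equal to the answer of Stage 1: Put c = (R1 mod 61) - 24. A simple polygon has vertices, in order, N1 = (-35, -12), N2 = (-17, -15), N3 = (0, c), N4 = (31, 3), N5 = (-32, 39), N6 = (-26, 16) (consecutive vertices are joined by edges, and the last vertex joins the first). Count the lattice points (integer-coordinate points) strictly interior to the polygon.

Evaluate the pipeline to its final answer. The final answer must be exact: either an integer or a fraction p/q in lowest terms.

1781

Stage 1: 16412 = 2^2 * 11 * 373; number of divisors = (2+1) * (1+1) * (1+1) = 12; answer 12
Stage 2: R1 = 12; c = -12; cross terms: (-35*-15 - -17*-12)=321, (-17*-12 - 0*-15)=204, (0*3 - 31*-12)=372, (31*39 - -32*3)=1305, (-32*16 - -26*39)=502, (-26*-12 - -35*16)=872; twice the area = |3576| = 3576; area = 1788; boundary points = 3 + 1 + 1 + 9 + 1 + 1 = 16; strictly interior points = area - boundary/2 + 1 = 1781; answer 1781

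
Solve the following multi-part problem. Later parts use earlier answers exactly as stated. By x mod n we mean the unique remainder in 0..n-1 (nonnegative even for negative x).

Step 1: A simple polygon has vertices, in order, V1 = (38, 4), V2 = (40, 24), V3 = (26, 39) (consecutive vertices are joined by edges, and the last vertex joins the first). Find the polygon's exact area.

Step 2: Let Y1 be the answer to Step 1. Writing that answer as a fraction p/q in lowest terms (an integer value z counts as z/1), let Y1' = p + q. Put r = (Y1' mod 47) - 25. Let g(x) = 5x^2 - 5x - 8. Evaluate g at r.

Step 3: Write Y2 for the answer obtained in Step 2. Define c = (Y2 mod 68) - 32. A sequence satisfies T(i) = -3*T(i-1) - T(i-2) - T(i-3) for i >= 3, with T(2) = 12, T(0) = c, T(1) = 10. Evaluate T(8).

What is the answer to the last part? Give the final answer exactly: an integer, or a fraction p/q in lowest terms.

Step 1: cross terms: (38*24 - 40*4)=752, (40*39 - 26*24)=936, (26*4 - 38*39)=-1378; twice the area = |310| = 310; area = 155; answer 155
Step 2: Y1 = 155; threaded value p + q = 156; r = -10; 5*(-10)^2 - 5*(-10)^1 - 8 = (500) + (50) + (-8) = 542; answer 542
Step 3: Y2 = 542; c = 34; T(3) = -3*(12) - 1*(10) - 1*(34) = -80; iterating: T(3)=-80, T(4)=218, T(5)=-586, T(6)=1620, T(7)=-4492, T(8)=12442; answer 12442

12442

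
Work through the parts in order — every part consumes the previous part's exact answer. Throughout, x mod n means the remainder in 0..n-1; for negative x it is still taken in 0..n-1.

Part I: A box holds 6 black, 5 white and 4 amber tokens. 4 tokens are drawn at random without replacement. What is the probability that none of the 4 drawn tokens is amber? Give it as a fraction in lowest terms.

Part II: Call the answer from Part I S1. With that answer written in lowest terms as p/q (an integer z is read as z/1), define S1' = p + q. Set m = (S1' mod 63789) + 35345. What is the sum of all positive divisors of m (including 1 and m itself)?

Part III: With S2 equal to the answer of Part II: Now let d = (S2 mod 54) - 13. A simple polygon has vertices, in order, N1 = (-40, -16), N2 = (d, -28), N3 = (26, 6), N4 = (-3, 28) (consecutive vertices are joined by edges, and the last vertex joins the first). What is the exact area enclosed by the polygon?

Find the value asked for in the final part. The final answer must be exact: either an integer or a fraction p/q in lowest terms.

1738

Part I: total draws C(15,4) = 1365; favorable C(11,4) = 330; P = 22/91; answer 22/91
Part II: S1 = 22/91; threaded value p + q = 113; m = 35458; 35458 = 2 * 17729; sigma = (1 + 2) * (1 + 17729) = 3 * 17730 = 53190; answer 53190
Part III: S2 = 53190; d = -13; cross terms: (-40*-28 - -13*-16)=912, (-13*6 - 26*-28)=650, (26*28 - -3*6)=746, (-3*-16 - -40*28)=1168; twice the area = |3476| = 3476; area = 1738; answer 1738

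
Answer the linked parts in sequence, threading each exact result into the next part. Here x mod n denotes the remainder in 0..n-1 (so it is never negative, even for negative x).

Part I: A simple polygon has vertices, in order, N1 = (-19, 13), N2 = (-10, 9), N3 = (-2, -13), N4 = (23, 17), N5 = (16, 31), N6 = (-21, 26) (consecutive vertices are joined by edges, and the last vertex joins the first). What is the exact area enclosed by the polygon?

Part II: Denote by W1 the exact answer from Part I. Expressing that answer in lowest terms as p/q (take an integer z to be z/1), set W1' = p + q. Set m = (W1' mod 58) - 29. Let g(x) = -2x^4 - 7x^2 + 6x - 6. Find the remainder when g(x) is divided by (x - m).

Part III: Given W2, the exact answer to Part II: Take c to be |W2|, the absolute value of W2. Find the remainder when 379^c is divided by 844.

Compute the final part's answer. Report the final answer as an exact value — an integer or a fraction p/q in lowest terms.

Part I: cross terms: (-19*9 - -10*13)=-41, (-10*-13 - -2*9)=148, (-2*17 - 23*-13)=265, (23*31 - 16*17)=441, (16*26 - -21*31)=1067, (-21*13 - -19*26)=221; twice the area = |2101| = 2101; area = 2101/2; answer 2101/2
Part II: W1 = 2101/2; threaded value p + q = 2103; m = -14; remainder = value at the root: -2*(-14)^4 - 7*(-14)^2 + 6*(-14)^1 - 6 = (-76832) + (-1372) + (-84) + (-6) = -78294; answer -78294
Part III: W2 = -78294; c = 78294; squarings mod 844: 379^1=379, 379^2=161, 379^4=601, 379^8=813, 379^16=117, 379^32=185, 379^64=465, 379^128=161, 379^256=601, 379^512=813, 379^1024=117, 379^2048=185, 379^4096=465, 379^8192=161, 379^16384=601, 379^32768=813, 379^65536=117; 379^78294 = 379^2 * 379^4 * 379^16 * 379^64 * 379^128 * 379^256 * 379^4096 * 379^8192 * 379^65536 = 545 (mod 844); answer 545

545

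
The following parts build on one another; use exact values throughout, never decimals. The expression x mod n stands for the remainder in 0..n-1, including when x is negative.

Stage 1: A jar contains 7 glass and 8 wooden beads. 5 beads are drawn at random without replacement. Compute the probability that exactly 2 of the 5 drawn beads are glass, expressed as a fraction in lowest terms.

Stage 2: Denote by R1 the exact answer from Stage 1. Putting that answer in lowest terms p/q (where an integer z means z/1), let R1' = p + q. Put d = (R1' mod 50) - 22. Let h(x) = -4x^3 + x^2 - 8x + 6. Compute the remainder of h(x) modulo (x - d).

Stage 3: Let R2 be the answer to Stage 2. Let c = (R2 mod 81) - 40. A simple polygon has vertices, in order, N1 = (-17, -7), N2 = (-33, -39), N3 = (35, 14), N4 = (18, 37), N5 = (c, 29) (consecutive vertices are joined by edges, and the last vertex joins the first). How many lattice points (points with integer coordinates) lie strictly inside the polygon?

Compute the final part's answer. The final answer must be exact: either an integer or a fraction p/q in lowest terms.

Stage 1: total draws C(15,5) = 3003; favorable C(7,2)*C(8,3) = 1176; P = 56/143; answer 56/143
Stage 2: R1 = 56/143; threaded value p + q = 199; d = 27; remainder = value at the root: -4*(27)^3 + 1*(27)^2 - 8*(27)^1 + 6 = (-78732) + (729) + (-216) + (6) = -78213; answer -78213
Stage 3: R2 = -78213; c = -7; cross terms: (-17*-39 - -33*-7)=432, (-33*14 - 35*-39)=903, (35*37 - 18*14)=1043, (18*29 - -7*37)=781, (-7*-7 - -17*29)=542; twice the area = |3701| = 3701; area = 3701/2; boundary points = 16 + 1 + 1 + 1 + 2 = 21; strictly interior points = area - boundary/2 + 1 = 1841; answer 1841

1841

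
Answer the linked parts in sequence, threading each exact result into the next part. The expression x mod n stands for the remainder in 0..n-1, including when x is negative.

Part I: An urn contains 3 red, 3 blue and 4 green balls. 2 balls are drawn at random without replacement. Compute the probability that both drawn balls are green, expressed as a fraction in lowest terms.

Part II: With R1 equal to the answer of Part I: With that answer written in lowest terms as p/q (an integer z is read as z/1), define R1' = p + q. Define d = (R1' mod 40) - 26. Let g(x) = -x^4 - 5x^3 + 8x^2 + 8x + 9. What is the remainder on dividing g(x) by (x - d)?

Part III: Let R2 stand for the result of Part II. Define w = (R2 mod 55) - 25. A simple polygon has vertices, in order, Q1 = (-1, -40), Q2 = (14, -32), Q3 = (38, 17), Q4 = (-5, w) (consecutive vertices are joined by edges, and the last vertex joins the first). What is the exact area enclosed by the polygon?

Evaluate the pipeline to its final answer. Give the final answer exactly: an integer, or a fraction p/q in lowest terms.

Part I: total draws C(10,2) = 45; favorable C(4,2) = 6; P = 2/15; answer 2/15
Part II: R1 = 2/15; threaded value p + q = 17; d = -9; remainder = value at the root: -1*(-9)^4 - 5*(-9)^3 + 8*(-9)^2 + 8*(-9)^1 + 9 = (-6561) + (3645) + (648) + (-72) + (9) = -2331; answer -2331
Part III: R2 = -2331; w = 9; cross terms: (-1*-32 - 14*-40)=592, (14*17 - 38*-32)=1454, (38*9 - -5*17)=427, (-5*-40 - -1*9)=209; twice the area = |2682| = 2682; area = 1341; answer 1341

1341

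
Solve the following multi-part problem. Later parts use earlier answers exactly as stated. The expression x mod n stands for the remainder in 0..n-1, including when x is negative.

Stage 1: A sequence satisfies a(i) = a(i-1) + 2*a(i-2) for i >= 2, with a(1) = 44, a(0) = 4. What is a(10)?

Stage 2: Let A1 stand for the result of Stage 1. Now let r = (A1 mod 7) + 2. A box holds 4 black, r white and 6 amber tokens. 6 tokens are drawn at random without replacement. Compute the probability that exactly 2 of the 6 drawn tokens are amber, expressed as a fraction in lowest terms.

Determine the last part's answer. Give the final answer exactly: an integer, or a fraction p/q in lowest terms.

2475/6188

Stage 1: a(2) = 1*(44) + 2*(4) = 52; iterating: a(2)=52, a(3)=140, a(4)=244, a(5)=524, a(6)=1012, a(7)=2060, a(8)=4084, a(9)=8204, a(10)=16372; answer 16372
Stage 2: A1 = 16372; r = 8; total draws C(18,6) = 18564; favorable C(6,2)*C(12,4) = 7425; P = 2475/6188; answer 2475/6188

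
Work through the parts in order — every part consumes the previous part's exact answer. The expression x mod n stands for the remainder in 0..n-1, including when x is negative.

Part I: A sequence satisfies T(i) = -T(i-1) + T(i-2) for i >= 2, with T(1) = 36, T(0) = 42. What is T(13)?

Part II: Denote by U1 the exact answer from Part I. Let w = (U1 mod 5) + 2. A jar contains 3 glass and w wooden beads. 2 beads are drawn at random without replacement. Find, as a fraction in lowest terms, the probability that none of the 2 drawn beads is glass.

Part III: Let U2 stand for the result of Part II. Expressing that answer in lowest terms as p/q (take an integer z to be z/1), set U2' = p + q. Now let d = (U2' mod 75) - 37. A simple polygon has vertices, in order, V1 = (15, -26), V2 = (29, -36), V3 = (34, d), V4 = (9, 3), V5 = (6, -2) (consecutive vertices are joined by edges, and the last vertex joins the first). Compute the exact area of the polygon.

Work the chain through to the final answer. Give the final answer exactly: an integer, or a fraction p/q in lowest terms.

Part I: T(2) = -1*(36) + 1*(42) = 6; iterating: T(2)=6, T(3)=30, T(4)=-24, T(5)=54, T(6)=-78, T(7)=132, T(8)=-210, T(9)=342, T(10)=-552, T(11)=894, T(12)=-1446, T(13)=2340; answer 2340
Part II: U1 = 2340; w = 2; total draws C(5,2) = 10; favorable C(2,2) = 1; P = 1/10; answer 1/10
Part III: U2 = 1/10; threaded value p + q = 11; d = -26; cross terms: (15*-36 - 29*-26)=214, (29*-26 - 34*-36)=470, (34*3 - 9*-26)=336, (9*-2 - 6*3)=-36, (6*-26 - 15*-2)=-126; twice the area = |858| = 858; area = 429; answer 429

429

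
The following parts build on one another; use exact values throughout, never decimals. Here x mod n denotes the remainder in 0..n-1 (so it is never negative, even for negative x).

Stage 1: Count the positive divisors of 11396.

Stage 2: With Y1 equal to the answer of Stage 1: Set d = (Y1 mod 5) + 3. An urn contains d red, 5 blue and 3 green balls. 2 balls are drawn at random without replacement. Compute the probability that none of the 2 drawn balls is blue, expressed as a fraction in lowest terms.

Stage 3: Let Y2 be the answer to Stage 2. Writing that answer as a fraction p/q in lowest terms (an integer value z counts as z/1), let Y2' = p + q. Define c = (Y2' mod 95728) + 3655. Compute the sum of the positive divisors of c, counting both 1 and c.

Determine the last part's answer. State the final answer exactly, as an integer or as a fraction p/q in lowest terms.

4404

Stage 1: 11396 = 2^2 * 7 * 11 * 37; number of divisors = (2+1) * (1+1) * (1+1) * (1+1) = 24; answer 24
Stage 2: Y1 = 24; d = 7; total draws C(15,2) = 105; favorable C(10,2) = 45; P = 3/7; answer 3/7
Stage 3: Y2 = 3/7; threaded value p + q = 10; c = 3665; 3665 = 5 * 733; sigma = (1 + 5) * (1 + 733) = 6 * 734 = 4404; answer 4404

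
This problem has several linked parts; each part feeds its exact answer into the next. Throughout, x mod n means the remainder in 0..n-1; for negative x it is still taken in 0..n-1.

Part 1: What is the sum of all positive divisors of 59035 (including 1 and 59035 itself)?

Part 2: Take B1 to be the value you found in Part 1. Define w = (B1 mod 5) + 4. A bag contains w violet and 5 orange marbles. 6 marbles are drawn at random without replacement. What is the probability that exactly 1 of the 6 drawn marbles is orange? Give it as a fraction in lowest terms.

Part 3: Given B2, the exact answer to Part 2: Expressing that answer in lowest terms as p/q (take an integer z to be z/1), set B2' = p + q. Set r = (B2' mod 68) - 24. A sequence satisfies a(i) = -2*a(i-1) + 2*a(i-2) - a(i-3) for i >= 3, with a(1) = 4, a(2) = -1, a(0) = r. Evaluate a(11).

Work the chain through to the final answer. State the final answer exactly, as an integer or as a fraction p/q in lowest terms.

Part 1: 59035 = 5 * 11807; sigma = (1 + 5) * (1 + 11807) = 6 * 11808 = 70848; answer 70848
Part 2: B1 = 70848; w = 7; total draws C(12,6) = 924; favorable C(5,1)*C(7,5) = 105; P = 5/44; answer 5/44
Part 3: B2 = 5/44; threaded value p + q = 49; r = 25; a(3) = -2*(-1) + 2*(4) - 1*(25) = -15; iterating: a(3)=-15, a(4)=24, a(5)=-77, a(6)=217, a(7)=-612, a(8)=1735, a(9)=-4911, a(10)=13904, a(11)=-39365; answer -39365

-39365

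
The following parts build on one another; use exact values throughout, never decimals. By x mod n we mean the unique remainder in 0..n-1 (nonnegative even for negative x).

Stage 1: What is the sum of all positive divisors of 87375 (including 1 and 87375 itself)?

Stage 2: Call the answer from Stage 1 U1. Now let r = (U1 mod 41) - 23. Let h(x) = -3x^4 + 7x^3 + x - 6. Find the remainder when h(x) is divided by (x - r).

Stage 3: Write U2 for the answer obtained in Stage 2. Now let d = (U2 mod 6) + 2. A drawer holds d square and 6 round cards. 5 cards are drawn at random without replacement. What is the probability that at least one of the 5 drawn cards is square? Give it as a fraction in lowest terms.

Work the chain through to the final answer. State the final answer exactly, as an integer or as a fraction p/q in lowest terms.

41/42

Stage 1: 87375 = 3 * 5^3 * 233; sigma = (1 + 3) * (1 + 5 + 25 + 125) * (1 + 233) = 4 * 156 * 234 = 146016; answer 146016
Stage 2: U1 = 146016; r = -8; remainder = value at the root: -3*(-8)^4 + 7*(-8)^3 + 1*(-8)^1 - 6 = (-12288) + (-3584) + (-8) + (-6) = -15886; answer -15886
Stage 3: U2 = -15886; d = 4; total draws C(10,5) = 252; complement C(6,5) = 6; favorable 252 - 6 = 246; P = 41/42; answer 41/42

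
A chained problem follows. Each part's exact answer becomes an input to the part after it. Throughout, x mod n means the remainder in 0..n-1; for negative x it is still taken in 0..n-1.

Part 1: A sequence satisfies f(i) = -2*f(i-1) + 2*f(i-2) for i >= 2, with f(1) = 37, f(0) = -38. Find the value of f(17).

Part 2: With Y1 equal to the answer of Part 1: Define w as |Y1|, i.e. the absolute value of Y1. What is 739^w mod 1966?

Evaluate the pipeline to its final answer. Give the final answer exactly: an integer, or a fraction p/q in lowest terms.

1847

Part 1: f(2) = -2*(37) + 2*(-38) = -150; iterating: f(2)=-150, f(3)=374, f(4)=-1048, f(5)=2844, f(6)=-7784, f(7)=21256, f(8)=-58080, f(9)=158672, f(10)=-433504, f(11)=1184352, f(12)=-3235712, f(13)=8840128, f(14)=-24151680, f(15)=65983616, f(16)=-180270592, f(17)=492508416; answer 492508416
Part 2: Y1 = 492508416; w = 492508416; squarings mod 1966: 739^1=739, 739^2=1539, 739^4=1457, 739^8=1535, 739^16=957, 739^32=1659, 739^64=1847, 739^128=399, 739^256=1921, 739^512=59, 739^1024=1515, 739^2048=903, 739^4096=1485, 739^8192=1339, 739^16384=1895, 739^32768=1109, 739^65536=1131, 739^131072=1261, 739^262144=1593, 739^524288=1509, 739^1048576=453, 739^2097152=745, 739^4194304=613, 739^8388608=263, 739^16777216=359, 739^33554432=1091, 739^67108864=851, 739^134217728=713, 739^268435456=1141; 739^492508416 = 739^256 * 739^1024 * 739^4096 * 739^65536 * 739^131072 * 739^524288 * 739^1048576 * 739^4194304 * 739^16777216 * 739^67108864 * 739^134217728 * 739^268435456 = 1847 (mod 1966); answer 1847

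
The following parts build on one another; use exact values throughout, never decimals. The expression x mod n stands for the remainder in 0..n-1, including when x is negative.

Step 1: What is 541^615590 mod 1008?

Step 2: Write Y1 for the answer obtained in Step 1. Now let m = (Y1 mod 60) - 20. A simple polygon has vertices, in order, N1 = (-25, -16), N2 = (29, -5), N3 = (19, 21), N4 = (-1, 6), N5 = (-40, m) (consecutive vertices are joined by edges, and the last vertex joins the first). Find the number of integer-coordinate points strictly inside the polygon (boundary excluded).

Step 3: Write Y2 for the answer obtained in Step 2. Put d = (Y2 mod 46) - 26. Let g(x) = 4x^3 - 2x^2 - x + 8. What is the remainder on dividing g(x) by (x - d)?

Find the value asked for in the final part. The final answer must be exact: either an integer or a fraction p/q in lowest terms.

Step 1: squarings mod 1008: 541^1=541, 541^2=361, 541^4=289, 541^8=865, 541^16=289, 541^32=865, 541^64=289, 541^128=865, 541^256=289, 541^512=865, 541^1024=289, 541^2048=865, 541^4096=289, 541^8192=865, 541^16384=289, 541^32768=865, 541^65536=289, 541^131072=865, 541^262144=289, 541^524288=865; 541^615590 = 541^2 * 541^4 * 541^32 * 541^128 * 541^1024 * 541^8192 * 541^16384 * 541^65536 * 541^524288 = 361 (mod 1008); answer 361
Step 2: Y1 = 361; m = -19; cross terms: (-25*-5 - 29*-16)=589, (29*21 - 19*-5)=704, (19*6 - -1*21)=135, (-1*-19 - -40*6)=259, (-40*-16 - -25*-19)=165; twice the area = |1852| = 1852; area = 926; boundary points = 1 + 2 + 5 + 1 + 3 = 12; strictly interior points = area - boundary/2 + 1 = 921; answer 921
Step 3: Y2 = 921; d = -25; remainder = value at the root: 4*(-25)^3 - 2*(-25)^2 - 1*(-25)^1 + 8 = (-62500) + (-1250) + (25) + (8) = -63717; answer -63717

-63717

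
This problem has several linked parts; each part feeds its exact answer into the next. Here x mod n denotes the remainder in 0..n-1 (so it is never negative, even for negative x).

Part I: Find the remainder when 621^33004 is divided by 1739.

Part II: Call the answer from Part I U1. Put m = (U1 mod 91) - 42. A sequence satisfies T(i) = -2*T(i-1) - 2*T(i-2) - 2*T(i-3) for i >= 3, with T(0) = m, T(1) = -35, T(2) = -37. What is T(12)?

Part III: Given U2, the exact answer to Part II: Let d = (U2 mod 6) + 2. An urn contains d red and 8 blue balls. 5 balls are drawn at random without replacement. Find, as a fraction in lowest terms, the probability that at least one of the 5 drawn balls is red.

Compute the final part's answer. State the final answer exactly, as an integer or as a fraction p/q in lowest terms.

Part I: squarings mod 1739: 621^1=621, 621^2=1322, 621^4=1728, 621^8=121, 621^16=729, 621^32=1046, 621^64=285, 621^128=1231, 621^256=692, 621^512=639, 621^1024=1395, 621^2048=84, 621^4096=100, 621^8192=1305, 621^16384=544, 621^32768=306; 621^33004 = 621^4 * 621^8 * 621^32 * 621^64 * 621^128 * 621^32768 = 766 (mod 1739); answer 766
Part II: U1 = 766; m = -4; T(3) = -2*(-37) - 2*(-35) - 2*(-4) = 152; iterating: T(3)=152, T(4)=-160, T(5)=90, T(6)=-164, T(7)=468, T(8)=-788, T(9)=968, T(10)=-1296, T(11)=2232, T(12)=-3808; answer -3808
Part III: U2 = -3808; d = 4; total draws C(12,5) = 792; complement C(8,5) = 56; favorable 792 - 56 = 736; P = 92/99; answer 92/99

92/99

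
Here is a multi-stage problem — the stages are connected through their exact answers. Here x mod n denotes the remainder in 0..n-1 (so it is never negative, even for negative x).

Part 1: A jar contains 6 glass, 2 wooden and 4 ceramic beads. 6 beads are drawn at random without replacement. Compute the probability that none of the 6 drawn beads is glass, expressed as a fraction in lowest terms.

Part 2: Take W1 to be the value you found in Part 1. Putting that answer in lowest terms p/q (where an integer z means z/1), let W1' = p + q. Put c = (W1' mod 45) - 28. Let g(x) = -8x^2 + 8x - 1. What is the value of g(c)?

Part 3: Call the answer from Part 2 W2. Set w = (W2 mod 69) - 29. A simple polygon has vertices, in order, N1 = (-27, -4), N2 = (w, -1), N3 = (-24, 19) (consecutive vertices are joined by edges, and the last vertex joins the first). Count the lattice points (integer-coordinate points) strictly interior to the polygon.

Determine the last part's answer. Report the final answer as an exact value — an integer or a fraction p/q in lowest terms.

441

Part 1: total draws C(12,6) = 924; favorable C(6,6) = 1; P = 1/924; answer 1/924
Part 2: W1 = 1/924; threaded value p + q = 925; c = -3; -8*(-3)^2 + 8*(-3)^1 - 1 = (-72) + (-24) + (-1) = -97; answer -97
Part 3: W2 = -97; w = 12; cross terms: (-27*-1 - 12*-4)=75, (12*19 - -24*-1)=204, (-24*-4 - -27*19)=609; twice the area = |888| = 888; area = 444; boundary points = 3 + 4 + 1 = 8; strictly interior points = area - boundary/2 + 1 = 441; answer 441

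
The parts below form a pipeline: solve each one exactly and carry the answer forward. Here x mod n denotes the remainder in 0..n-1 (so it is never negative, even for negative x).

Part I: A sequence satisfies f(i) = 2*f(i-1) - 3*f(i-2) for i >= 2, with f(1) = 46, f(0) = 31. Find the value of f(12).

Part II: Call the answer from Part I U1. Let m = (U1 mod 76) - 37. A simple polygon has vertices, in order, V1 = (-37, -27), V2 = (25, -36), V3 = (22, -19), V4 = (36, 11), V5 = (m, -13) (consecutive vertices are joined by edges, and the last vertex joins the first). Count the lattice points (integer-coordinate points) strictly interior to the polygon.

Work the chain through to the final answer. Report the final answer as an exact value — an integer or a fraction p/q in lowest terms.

1260

Part I: f(2) = 2*(46) - 3*(31) = -1; iterating: f(2)=-1, f(3)=-140, f(4)=-277, f(5)=-134, f(6)=563, f(7)=1528, f(8)=1367, f(9)=-1850, f(10)=-7801, f(11)=-10052, f(12)=3299; answer 3299
Part II: U1 = 3299; m = -6; cross terms: (-37*-36 - 25*-27)=2007, (25*-19 - 22*-36)=317, (22*11 - 36*-19)=926, (36*-13 - -6*11)=-402, (-6*-27 - -37*-13)=-319; twice the area = |2529| = 2529; area = 2529/2; boundary points = 1 + 1 + 2 + 6 + 1 = 11; strictly interior points = area - boundary/2 + 1 = 1260; answer 1260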